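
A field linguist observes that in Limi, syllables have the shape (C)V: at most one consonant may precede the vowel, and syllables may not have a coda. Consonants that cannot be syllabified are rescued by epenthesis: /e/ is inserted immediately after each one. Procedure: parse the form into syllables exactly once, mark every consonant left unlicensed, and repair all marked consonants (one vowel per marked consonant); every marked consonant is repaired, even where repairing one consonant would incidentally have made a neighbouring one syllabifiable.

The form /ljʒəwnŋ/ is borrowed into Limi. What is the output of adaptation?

lejeʒəweneŋe

Under (C)V, the unsyllabifiable consonants are /l/, /j/, /w/, /n/, /ŋ/ (no codas are permitted; onsets are limited to one consonant).
Inserting the epenthetic vowel yields /l/ → /le/, /j/ → /je/, /w/ → /we/, /n/ → /ne/, /ŋ/ → /ŋe/.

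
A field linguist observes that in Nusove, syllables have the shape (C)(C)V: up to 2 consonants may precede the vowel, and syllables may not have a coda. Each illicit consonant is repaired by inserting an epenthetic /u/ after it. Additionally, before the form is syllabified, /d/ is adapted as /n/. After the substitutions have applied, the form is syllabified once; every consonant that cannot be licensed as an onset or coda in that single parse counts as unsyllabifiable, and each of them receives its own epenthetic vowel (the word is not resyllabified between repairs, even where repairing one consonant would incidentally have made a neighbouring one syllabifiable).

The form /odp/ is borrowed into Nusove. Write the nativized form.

onupu

Substitution: /d/ → /n/, giving /onp/.
Syllabifying with onset maximization leaves /n/, /p/ stranded (no codas are permitted; onsets may contain at most 2 consonants).
Inserting the epenthetic vowel yields /n/ → /nu/, /p/ → /pu/.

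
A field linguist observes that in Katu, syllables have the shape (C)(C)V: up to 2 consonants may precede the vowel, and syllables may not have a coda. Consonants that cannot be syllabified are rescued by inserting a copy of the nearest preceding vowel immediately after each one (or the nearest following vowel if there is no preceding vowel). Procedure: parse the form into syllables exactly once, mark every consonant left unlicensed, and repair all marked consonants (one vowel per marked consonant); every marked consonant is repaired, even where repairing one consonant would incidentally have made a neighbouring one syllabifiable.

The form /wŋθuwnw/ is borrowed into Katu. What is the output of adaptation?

wuŋθuwunuwu

The consonants /w/, /w/, /n/, /w/ cannot be parsed into a legal (C)(C)V syllable (no codas are permitted; onsets may contain at most 2 consonants).
Epenthesis after each stranded consonant: /w/ → /wu/, /w/ → /wu/, /n/ → /nu/, /w/ → /wu/.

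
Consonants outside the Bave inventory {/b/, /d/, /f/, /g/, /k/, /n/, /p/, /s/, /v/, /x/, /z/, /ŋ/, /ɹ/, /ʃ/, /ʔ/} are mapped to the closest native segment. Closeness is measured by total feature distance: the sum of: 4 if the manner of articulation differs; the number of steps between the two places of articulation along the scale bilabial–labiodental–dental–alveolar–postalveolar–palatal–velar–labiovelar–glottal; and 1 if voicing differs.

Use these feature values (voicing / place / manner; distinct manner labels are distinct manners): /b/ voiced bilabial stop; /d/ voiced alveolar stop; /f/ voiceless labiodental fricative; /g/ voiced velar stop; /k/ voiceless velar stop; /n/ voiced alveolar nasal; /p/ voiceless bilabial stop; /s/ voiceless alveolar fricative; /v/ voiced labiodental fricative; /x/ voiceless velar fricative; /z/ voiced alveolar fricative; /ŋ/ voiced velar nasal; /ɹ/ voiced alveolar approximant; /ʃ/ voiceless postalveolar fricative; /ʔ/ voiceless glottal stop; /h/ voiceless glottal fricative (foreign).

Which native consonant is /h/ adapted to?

/x/ is closest: same manner (fricative), place distance 2 (glottal→velar), same voicing; total 2. Next closest is /ʃ/ at distance 4.

x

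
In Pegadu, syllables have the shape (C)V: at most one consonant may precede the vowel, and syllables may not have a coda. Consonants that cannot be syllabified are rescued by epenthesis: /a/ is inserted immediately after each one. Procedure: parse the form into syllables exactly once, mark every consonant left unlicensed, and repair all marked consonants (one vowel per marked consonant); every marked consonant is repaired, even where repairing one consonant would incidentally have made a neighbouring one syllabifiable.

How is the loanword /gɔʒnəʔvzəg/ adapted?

Under (C)V, the unsyllabifiable consonants are /ʒ/, /ʔ/, /v/, /g/ (no codas are permitted; onsets are limited to one consonant).
Epenthesis after each stranded consonant: /ʒ/ → /ʒa/, /ʔ/ → /ʔa/, /v/ → /va/, /g/ → /ga/.

gɔʒanəʔavazəga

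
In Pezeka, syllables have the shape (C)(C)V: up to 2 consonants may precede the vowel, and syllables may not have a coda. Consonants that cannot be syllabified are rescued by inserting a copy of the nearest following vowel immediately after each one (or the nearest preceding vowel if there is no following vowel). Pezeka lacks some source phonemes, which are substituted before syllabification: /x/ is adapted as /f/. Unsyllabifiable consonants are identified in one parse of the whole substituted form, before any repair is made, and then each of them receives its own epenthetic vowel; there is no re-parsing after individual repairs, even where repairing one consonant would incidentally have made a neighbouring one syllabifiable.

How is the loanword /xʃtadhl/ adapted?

Substitution: /x/ → /f/, giving /fʃtadhl/.
The consonants /f/, /d/, /h/, /l/ cannot be parsed into a legal (C)(C)V syllable (no codas are permitted; onsets may contain at most 2 consonants).
Inserting the epenthetic vowel yields /f/ → /fa/, /d/ → /da/, /h/ → /ha/, /l/ → /la/.

faʃtadahala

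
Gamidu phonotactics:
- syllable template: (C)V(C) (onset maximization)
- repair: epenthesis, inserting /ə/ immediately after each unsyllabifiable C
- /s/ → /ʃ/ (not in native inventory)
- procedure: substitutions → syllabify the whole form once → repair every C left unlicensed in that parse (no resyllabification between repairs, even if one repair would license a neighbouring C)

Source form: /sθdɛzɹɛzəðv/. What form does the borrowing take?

Substitution: /s/ → /ʃ/, giving /ʃθdɛzɹɛzəðv/.
The consonants /ʃ/, /θ/, /v/ cannot be parsed into a legal (C)V(C) syllable (at most one coda consonant is licensed; onsets are limited to one consonant).
Each unlicensed consonant becomes the onset of a new syllable: /ʃ/ → /ʃə/, /θ/ → /θə/, /v/ → /və/.

ʃəθədɛzɹɛzəðvə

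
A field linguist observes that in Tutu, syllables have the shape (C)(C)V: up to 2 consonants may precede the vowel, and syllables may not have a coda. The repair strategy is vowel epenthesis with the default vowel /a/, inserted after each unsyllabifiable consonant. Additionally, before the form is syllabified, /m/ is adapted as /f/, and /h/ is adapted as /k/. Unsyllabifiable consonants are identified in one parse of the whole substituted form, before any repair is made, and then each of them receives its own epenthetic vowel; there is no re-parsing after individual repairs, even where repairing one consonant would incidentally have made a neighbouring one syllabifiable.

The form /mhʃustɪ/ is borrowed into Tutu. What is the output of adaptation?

fakʃustɪ

Substitution: /m/ → /f/, /h/ → /k/, giving /fkʃustɪ/.
Under (C)(C)V, the unsyllabifiable consonants are /f/ (no codas are permitted; onsets may contain at most 2 consonants).
Inserting the epenthetic vowel yields /f/ → /fa/.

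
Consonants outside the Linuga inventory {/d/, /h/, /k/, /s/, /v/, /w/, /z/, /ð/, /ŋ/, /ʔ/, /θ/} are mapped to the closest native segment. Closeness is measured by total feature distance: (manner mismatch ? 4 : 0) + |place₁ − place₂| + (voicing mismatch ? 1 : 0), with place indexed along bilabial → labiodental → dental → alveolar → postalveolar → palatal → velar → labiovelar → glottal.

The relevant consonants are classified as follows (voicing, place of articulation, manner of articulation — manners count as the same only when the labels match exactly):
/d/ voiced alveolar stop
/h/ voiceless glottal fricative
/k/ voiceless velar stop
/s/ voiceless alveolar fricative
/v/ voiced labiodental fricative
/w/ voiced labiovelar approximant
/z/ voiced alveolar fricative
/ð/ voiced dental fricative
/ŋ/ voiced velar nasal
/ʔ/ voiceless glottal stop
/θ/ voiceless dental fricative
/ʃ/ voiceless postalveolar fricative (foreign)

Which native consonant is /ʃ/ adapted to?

s

/s/ is closest: same manner (fricative), place distance 1 (postalveolar→alveolar), same voicing; total 1. Next closest is /z/ at distance 2.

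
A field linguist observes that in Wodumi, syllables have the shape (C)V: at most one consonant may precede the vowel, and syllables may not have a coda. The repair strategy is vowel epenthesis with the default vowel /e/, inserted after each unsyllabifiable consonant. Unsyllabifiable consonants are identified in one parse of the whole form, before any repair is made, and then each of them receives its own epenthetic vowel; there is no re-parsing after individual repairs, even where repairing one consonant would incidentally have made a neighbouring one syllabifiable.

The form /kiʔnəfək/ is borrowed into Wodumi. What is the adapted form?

Under (C)V, the unsyllabifiable consonants are /ʔ/, /k/ (no codas are permitted; onsets are limited to one consonant).
Epenthesis after each stranded consonant: /ʔ/ → /ʔe/, /k/ → /ke/.

kiʔenəfəke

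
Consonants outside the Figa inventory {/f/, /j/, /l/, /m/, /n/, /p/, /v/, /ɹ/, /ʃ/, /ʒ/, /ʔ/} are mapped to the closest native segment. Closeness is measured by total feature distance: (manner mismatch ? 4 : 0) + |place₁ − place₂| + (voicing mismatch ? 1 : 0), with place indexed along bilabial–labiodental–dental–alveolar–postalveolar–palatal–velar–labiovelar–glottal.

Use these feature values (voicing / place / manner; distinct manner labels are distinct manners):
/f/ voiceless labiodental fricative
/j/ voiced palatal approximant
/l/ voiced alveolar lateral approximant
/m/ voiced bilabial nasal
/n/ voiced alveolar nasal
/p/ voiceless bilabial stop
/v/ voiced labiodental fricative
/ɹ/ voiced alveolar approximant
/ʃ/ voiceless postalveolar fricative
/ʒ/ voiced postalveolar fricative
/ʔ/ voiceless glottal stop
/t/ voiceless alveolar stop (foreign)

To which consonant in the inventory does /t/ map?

/p/ is closest: same manner (stop), place distance 3 (alveolar→bilabial), same voicing; total 3. Next closest is /l/ at distance 5.

p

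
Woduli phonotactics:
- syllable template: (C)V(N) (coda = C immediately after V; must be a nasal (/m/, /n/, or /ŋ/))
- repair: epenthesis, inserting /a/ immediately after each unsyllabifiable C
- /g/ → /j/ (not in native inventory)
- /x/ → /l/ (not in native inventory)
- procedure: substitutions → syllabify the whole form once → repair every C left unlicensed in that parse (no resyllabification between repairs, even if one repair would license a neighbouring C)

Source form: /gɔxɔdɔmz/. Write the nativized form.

Substitution: /g/ → /j/, /x/ → /l/, giving /jɔlɔdɔmz/.
Under (C)V(N), the unsyllabifiable consonants are /z/ (only a nasal (/m/, /n/, or /ŋ/) is licensed in coda position; onsets are limited to one consonant).
Inserting the epenthetic vowel yields /z/ → /za/.

jɔlɔdɔmza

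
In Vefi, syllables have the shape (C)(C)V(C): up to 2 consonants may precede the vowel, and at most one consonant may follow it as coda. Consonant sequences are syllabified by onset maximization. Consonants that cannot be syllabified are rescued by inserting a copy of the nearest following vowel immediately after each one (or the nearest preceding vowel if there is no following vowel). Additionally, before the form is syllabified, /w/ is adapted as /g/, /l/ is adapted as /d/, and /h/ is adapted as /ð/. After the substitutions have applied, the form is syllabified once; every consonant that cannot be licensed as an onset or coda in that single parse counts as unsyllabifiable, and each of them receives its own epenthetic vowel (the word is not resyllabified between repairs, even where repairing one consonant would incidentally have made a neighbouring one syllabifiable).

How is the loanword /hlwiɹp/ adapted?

Substitution: /h/ → /ð/, /l/ → /d/, /w/ → /g/, giving /ðdgiɹp/.
Under (C)(C)V(C), the unsyllabifiable consonants are /ð/, /p/ (at most one coda consonant is licensed; onsets may contain at most 2 consonants).
Inserting the epenthetic vowel yields /ð/ → /ði/, /p/ → /pi/.

ðidgiɹpi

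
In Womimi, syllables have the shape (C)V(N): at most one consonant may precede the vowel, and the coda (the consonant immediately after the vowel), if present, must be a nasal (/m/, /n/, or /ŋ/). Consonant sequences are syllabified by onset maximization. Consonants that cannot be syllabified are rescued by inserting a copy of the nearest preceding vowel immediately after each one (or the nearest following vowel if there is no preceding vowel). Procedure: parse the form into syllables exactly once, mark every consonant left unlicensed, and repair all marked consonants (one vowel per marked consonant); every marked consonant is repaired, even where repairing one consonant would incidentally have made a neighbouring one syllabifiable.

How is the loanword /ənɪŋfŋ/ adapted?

Syllabifying with onset maximization leaves /f/, /ŋ/ stranded (only a nasal (/m/, /n/, or /ŋ/) is licensed in coda position; onsets are limited to one consonant).
Each unlicensed consonant becomes the onset of a new syllable: /f/ → /fɪ/, /ŋ/ → /ŋɪ/.

ənɪŋfɪŋɪ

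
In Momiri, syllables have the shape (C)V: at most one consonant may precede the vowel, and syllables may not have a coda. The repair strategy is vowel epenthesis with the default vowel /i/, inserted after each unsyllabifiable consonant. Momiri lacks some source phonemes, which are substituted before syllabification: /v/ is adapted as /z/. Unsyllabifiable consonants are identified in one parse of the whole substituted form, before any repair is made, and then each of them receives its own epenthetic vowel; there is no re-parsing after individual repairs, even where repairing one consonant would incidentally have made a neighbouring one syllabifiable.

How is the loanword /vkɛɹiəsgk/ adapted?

Substitution: /v/ → /z/, giving /zkɛɹiəsgk/.
Syllabifying with onset maximization leaves /z/, /s/, /g/, /k/ stranded (no codas are permitted; onsets are limited to one consonant).
Inserting the epenthetic vowel yields /z/ → /zi/, /s/ → /si/, /g/ → /gi/, /k/ → /ki/.

zikɛɹiəsigiki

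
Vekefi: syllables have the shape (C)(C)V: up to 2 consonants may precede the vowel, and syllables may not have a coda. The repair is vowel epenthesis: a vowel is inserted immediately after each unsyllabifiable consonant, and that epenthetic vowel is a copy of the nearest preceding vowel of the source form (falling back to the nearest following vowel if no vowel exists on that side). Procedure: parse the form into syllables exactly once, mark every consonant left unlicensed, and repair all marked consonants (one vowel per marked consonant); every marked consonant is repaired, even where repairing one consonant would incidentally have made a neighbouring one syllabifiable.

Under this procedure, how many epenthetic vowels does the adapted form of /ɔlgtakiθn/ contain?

3

The unsyllabifiable consonants are /l/, /θ/, /n/; each receives one epenthetic vowel.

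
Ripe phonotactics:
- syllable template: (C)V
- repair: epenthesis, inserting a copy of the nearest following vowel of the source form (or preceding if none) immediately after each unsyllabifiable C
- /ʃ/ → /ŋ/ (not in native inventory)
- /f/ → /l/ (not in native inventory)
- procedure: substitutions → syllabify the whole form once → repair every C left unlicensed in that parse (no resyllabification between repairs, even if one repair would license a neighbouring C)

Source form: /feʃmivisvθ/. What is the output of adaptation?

leŋimivisiviθi

Substitution: /f/ → /l/, /ʃ/ → /ŋ/, giving /leŋmivisvθ/.
Syllabifying with onset maximization leaves /ŋ/, /s/, /v/, /θ/ stranded (no codas are permitted; onsets are limited to one consonant).
Each unlicensed consonant becomes the onset of a new syllable: /ŋ/ → /ŋi/, /s/ → /si/, /v/ → /vi/, /θ/ → /θi/.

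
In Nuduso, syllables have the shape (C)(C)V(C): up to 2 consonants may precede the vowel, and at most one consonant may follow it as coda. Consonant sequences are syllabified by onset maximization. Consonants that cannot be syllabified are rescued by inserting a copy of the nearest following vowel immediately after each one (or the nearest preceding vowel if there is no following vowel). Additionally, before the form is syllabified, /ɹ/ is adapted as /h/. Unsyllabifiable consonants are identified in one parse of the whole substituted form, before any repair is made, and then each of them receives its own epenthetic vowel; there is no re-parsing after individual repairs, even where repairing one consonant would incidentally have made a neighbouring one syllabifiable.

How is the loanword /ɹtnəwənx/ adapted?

hətnəwənxə

Substitution: /ɹ/ → /h/, giving /htnəwənx/.
Syllabifying with onset maximization leaves /h/, /x/ stranded (at most one coda consonant is licensed; onsets may contain at most 2 consonants).
Each unlicensed consonant becomes the onset of a new syllable: /h/ → /hə/, /x/ → /xə/.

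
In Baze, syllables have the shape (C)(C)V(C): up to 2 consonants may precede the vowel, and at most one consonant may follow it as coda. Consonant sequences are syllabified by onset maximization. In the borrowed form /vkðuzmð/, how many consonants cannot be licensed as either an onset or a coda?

Under (C)(C)V(C), the unsyllabifiable consonants are /v/, /m/, /ð/ (at most one coda consonant is licensed; onsets may contain at most 2 consonants).

3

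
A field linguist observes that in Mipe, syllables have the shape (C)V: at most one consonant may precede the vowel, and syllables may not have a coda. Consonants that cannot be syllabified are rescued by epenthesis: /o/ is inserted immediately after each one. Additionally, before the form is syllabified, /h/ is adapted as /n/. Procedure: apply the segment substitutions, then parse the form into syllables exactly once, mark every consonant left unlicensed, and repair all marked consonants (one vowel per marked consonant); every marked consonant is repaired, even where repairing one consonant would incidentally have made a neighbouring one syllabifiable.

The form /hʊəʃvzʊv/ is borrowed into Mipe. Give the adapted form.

nʊəʃovozʊvo

Substitution: /h/ → /n/, giving /nʊəʃvzʊv/.
The consonants /ʃ/, /v/, /v/ cannot be parsed into a legal (C)V syllable (no codas are permitted; onsets are limited to one consonant).
Inserting the epenthetic vowel yields /ʃ/ → /ʃo/, /v/ → /vo/, /v/ → /vo/.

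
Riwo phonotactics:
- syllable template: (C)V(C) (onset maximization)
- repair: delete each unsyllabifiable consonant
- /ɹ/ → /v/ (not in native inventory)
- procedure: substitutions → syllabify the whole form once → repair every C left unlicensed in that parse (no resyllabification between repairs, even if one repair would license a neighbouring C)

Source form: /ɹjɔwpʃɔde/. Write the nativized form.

jɔwʃɔde

Substitution: /ɹ/ → /v/, giving /vjɔwpʃɔde/.
The consonants /v/, /p/ cannot be parsed into a legal (C)V(C) syllable (at most one coda consonant is licensed; onsets are limited to one consonant).
Deleting the stranded consonants removes /v/, /p/.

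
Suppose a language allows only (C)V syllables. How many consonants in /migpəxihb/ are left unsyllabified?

Under (C)V, the unsyllabifiable consonants are /g/, /h/, /b/ (no codas are permitted; onsets are limited to one consonant).

3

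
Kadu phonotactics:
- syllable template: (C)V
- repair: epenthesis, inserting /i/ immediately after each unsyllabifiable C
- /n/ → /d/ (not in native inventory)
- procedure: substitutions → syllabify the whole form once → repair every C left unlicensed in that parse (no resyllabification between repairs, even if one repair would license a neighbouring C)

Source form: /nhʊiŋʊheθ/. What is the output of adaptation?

Substitution: /n/ → /d/, giving /dhʊiŋʊheθ/.
Under (C)V, the unsyllabifiable consonants are /d/, /θ/ (no codas are permitted; onsets are limited to one consonant).
Each unlicensed consonant becomes the onset of a new syllable: /d/ → /di/, /θ/ → /θi/.

dihʊiŋʊheθi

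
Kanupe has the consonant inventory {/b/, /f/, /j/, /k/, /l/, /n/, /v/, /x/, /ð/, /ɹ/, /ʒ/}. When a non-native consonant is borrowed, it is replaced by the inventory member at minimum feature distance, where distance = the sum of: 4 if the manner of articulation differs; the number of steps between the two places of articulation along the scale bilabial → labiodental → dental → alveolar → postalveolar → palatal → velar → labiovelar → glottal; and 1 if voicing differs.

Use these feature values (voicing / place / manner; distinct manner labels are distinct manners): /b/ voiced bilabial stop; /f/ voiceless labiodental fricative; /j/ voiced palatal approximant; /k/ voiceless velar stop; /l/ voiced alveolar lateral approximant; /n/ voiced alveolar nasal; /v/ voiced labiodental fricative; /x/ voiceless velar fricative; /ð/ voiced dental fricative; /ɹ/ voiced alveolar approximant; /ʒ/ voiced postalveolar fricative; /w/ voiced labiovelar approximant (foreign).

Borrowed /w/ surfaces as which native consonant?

/j/ is closest: same manner (approximant), place distance 2 (labiovelar→palatal), same voicing; total 2. Next closest is /ɹ/ at distance 4.

j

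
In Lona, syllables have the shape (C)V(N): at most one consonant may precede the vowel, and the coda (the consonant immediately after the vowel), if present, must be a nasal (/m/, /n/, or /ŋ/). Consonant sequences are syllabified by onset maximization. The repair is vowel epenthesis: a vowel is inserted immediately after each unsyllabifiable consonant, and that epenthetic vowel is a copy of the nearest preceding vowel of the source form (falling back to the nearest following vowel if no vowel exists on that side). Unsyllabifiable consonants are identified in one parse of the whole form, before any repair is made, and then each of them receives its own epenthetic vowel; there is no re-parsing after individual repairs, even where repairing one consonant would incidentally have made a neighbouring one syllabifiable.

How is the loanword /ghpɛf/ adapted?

The consonants /g/, /h/, /f/ cannot be parsed into a legal (C)V(N) syllable (only a nasal (/m/, /n/, or /ŋ/) is licensed in coda position; onsets are limited to one consonant).
Epenthesis after each stranded consonant: /g/ → /gɛ/, /h/ → /hɛ/, /f/ → /fɛ/.

gɛhɛpɛfɛ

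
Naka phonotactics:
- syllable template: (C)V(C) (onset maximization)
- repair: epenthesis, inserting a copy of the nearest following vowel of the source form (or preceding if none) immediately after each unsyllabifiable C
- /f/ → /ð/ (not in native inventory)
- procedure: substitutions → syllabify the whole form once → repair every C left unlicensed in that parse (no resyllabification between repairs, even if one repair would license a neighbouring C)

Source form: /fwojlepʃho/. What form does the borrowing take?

Substitution: /f/ → /ð/, giving /ðwojlepʃho/.
Under (C)V(C), the unsyllabifiable consonants are /ð/, /ʃ/ (at most one coda consonant is licensed; onsets are limited to one consonant).
Epenthesis after each stranded consonant: /ð/ → /ðo/, /ʃ/ → /ʃo/.

ðowojlepʃoho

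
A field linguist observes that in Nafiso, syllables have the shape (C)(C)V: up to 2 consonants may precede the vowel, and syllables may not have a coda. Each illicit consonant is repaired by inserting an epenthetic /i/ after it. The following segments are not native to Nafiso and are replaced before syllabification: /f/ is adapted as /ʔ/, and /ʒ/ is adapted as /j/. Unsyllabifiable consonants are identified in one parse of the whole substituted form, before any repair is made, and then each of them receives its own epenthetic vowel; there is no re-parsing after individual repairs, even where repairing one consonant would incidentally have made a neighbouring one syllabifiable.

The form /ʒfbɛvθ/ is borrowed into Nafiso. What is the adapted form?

jiʔbɛviθi

Substitution: /ʒ/ → /j/, /f/ → /ʔ/, giving /jʔbɛvθ/.
Under (C)(C)V, the unsyllabifiable consonants are /j/, /v/, /θ/ (no codas are permitted; onsets may contain at most 2 consonants).
Each unlicensed consonant becomes the onset of a new syllable: /j/ → /ji/, /v/ → /vi/, /θ/ → /θi/.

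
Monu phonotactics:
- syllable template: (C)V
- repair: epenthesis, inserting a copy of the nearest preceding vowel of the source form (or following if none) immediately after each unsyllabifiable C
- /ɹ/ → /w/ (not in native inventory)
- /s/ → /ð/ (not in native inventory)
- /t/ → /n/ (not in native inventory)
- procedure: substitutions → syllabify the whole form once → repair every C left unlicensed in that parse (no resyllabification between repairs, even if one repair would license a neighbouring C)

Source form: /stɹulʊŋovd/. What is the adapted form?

ðunuwulʊŋovodo

Substitution: /s/ → /ð/, /t/ → /n/, /ɹ/ → /w/, giving /ðnwulʊŋovd/.
The consonants /ð/, /n/, /v/, /d/ cannot be parsed into a legal (C)V syllable (no codas are permitted; onsets are limited to one consonant).
Each unlicensed consonant becomes the onset of a new syllable: /ð/ → /ðu/, /n/ → /nu/, /v/ → /vo/, /d/ → /do/.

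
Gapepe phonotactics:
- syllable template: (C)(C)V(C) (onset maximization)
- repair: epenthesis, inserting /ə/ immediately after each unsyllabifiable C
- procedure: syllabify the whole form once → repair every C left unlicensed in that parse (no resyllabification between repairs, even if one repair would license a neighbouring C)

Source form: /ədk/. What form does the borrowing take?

Syllabifying with onset maximization leaves /k/ stranded (at most one coda consonant is licensed; onsets may contain at most 2 consonants).
Each unlicensed consonant becomes the onset of a new syllable: /k/ → /kə/.

ədkə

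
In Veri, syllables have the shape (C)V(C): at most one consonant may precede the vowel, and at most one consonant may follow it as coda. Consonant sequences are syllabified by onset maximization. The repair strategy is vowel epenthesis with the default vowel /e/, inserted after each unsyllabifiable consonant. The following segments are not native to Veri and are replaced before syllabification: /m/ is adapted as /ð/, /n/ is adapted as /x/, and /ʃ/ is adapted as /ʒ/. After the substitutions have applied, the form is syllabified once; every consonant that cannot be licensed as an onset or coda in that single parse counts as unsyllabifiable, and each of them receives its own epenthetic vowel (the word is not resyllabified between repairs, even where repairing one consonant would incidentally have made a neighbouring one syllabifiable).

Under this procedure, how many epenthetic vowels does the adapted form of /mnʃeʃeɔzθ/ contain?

After substitution the input is /ðxʒeʒeɔzθ/.
The unsyllabifiable consonants are /ð/, /x/, /θ/; each receives one epenthetic vowel.

3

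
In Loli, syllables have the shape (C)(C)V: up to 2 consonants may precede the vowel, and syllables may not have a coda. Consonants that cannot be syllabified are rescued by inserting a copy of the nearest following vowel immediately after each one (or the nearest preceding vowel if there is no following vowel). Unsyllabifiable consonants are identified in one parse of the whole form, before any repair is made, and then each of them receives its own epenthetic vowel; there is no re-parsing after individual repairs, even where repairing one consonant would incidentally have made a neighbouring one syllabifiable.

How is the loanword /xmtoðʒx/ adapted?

Syllabifying with onset maximization leaves /x/, /ð/, /ʒ/, /x/ stranded (no codas are permitted; onsets may contain at most 2 consonants).
Inserting the epenthetic vowel yields /x/ → /xo/, /ð/ → /ðo/, /ʒ/ → /ʒo/, /x/ → /xo/.

xomtoðoʒoxo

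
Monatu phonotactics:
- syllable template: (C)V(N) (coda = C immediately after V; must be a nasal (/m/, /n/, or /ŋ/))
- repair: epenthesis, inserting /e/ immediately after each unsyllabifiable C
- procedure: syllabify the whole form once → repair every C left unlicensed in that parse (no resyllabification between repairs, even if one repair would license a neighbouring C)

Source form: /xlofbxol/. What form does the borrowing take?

Syllabifying with onset maximization leaves /x/, /f/, /b/, /l/ stranded (only a nasal (/m/, /n/, or /ŋ/) is licensed in coda position; onsets are limited to one consonant).
Each unlicensed consonant becomes the onset of a new syllable: /x/ → /xe/, /f/ → /fe/, /b/ → /be/, /l/ → /le/.

xelofebexole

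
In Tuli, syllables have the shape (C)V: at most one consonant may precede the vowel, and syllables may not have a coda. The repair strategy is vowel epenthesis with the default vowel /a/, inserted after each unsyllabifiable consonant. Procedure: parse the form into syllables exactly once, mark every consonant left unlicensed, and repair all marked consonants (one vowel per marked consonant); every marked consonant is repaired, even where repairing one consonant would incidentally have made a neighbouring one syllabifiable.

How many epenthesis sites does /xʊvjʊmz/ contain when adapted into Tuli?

The unsyllabifiable consonants are /v/, /m/, /z/; each receives one epenthetic vowel.

3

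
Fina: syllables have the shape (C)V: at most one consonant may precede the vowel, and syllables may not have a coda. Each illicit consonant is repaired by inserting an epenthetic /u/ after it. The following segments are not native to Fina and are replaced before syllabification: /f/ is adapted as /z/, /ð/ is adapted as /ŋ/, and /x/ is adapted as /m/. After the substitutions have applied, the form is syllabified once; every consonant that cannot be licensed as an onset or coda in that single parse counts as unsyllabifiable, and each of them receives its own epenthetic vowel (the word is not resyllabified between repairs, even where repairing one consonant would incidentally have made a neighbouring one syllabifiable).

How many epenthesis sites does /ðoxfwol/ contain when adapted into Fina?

3

After substitution the input is /ŋomzwol/.
The unsyllabifiable consonants are /m/, /z/, /l/; each receives one epenthetic vowel.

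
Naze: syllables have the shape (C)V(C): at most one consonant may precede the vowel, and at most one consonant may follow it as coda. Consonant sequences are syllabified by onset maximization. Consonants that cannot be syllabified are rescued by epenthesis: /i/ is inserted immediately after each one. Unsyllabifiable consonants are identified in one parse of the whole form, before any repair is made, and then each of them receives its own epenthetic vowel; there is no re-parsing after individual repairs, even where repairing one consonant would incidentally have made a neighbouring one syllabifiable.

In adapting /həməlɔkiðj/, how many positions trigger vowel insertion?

1

The unsyllabifiable consonants are /j/; each receives one epenthetic vowel.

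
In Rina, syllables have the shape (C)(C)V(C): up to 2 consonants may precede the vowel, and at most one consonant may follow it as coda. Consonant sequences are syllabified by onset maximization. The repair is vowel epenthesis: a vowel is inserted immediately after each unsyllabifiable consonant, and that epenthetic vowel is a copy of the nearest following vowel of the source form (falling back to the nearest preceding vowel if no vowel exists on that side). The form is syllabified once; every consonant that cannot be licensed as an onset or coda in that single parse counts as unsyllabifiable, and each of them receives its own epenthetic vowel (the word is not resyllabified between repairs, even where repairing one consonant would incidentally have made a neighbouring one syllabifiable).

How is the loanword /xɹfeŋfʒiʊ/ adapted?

xeɹfeŋfʒiʊ

Syllabifying with onset maximization leaves /x/ stranded (at most one coda consonant is licensed; onsets may contain at most 2 consonants).
Each unlicensed consonant becomes the onset of a new syllable: /x/ → /xe/.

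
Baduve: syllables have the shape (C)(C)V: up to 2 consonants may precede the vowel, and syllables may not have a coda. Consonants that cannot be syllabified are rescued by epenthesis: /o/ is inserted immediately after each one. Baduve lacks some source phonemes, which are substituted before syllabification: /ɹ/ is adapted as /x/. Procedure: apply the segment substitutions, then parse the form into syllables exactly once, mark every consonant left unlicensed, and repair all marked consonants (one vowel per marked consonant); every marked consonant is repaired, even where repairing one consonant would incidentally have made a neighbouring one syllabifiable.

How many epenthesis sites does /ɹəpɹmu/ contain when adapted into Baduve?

1

After substitution the input is /xəpxmu/.
The unsyllabifiable consonants are /p/; each receives one epenthetic vowel.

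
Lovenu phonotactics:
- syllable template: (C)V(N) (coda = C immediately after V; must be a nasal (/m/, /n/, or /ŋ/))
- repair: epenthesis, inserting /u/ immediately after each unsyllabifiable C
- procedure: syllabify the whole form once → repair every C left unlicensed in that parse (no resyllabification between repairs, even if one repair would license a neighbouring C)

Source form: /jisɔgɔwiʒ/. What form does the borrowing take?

jisɔgɔwiʒu

Syllabifying with onset maximization leaves /ʒ/ stranded (only a nasal (/m/, /n/, or /ŋ/) is licensed in coda position; onsets are limited to one consonant).
Inserting the epenthetic vowel yields /ʒ/ → /ʒu/.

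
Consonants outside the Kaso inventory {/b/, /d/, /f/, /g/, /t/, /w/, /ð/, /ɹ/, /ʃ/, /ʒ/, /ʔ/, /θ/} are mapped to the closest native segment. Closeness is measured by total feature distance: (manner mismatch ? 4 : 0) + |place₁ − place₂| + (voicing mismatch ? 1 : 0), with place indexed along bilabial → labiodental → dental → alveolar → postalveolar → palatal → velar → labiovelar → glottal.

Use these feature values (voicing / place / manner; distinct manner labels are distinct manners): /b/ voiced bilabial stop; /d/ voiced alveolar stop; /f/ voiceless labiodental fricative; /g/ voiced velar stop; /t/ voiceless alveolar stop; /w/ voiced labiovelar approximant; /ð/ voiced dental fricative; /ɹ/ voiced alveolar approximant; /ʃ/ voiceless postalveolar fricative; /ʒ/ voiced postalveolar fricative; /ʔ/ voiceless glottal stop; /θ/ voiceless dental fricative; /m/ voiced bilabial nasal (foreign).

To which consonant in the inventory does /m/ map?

b

/b/ is closest: manner differs (nasal→stop, +4), place distance 0 (bilabial→bilabial), same voicing; total 4. Next closest is /f/ at distance 6.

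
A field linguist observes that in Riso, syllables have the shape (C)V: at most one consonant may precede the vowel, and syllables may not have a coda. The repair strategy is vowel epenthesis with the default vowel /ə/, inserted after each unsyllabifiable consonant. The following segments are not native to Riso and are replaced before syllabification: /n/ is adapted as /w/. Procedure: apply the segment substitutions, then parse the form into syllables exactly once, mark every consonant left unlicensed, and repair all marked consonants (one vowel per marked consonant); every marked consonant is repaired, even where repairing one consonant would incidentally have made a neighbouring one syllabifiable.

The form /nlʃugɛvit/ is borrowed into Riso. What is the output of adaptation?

Substitution: /n/ → /w/, giving /wlʃugɛvit/.
Under (C)V, the unsyllabifiable consonants are /w/, /l/, /t/ (no codas are permitted; onsets are limited to one consonant).
Each unlicensed consonant becomes the onset of a new syllable: /w/ → /wə/, /l/ → /lə/, /t/ → /tə/.

wələʃugɛvitə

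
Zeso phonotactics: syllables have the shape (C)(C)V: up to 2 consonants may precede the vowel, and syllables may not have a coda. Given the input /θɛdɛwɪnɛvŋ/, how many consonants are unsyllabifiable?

2

The consonants /v/, /ŋ/ cannot be parsed into a legal (C)(C)V syllable (no codas are permitted; onsets may contain at most 2 consonants).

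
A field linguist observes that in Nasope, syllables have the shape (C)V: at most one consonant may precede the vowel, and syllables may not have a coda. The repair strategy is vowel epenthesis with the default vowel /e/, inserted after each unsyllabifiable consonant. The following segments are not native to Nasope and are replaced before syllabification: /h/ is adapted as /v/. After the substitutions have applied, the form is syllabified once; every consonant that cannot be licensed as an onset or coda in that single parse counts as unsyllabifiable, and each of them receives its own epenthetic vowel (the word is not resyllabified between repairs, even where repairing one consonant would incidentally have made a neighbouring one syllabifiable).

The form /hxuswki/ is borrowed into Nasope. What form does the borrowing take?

vexuseweki

Substitution: /h/ → /v/, giving /vxuswki/.
The consonants /v/, /s/, /w/ cannot be parsed into a legal (C)V syllable (no codas are permitted; onsets are limited to one consonant).
Each unlicensed consonant becomes the onset of a new syllable: /v/ → /ve/, /s/ → /se/, /w/ → /we/.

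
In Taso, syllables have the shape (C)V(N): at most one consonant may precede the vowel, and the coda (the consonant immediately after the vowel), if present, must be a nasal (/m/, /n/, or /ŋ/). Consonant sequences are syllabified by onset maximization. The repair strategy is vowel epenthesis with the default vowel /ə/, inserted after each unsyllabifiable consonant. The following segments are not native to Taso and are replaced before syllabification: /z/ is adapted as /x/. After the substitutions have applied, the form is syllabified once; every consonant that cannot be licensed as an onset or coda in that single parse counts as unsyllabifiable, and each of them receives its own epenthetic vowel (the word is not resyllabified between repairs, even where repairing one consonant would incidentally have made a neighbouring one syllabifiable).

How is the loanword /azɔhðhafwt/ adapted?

Substitution: /z/ → /x/, giving /axɔhðhafwt/.
The consonants /h/, /ð/, /f/, /w/, /t/ cannot be parsed into a legal (C)V(N) syllable (only a nasal (/m/, /n/, or /ŋ/) is licensed in coda position; onsets are limited to one consonant).
Epenthesis after each stranded consonant: /h/ → /hə/, /ð/ → /ðə/, /f/ → /fə/, /w/ → /wə/, /t/ → /tə/.

axɔhəðəhafəwətə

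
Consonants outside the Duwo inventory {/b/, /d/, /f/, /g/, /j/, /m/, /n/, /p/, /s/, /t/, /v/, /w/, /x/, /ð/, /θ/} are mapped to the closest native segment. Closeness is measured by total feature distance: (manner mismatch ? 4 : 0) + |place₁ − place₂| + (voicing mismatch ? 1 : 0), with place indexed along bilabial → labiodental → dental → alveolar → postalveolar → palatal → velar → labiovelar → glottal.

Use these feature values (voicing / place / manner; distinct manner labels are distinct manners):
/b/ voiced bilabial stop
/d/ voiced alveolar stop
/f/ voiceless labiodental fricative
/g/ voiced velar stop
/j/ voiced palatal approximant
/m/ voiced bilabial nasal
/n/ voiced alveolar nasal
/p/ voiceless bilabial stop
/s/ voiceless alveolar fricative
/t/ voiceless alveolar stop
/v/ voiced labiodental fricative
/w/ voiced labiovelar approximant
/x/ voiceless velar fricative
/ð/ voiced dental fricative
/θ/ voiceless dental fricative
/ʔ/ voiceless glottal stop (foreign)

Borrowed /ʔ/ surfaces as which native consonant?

/g/ is closest: same manner (stop), place distance 2 (glottal→velar), voicing differs (+1); total 3. Next closest is /t/ at distance 5.

g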